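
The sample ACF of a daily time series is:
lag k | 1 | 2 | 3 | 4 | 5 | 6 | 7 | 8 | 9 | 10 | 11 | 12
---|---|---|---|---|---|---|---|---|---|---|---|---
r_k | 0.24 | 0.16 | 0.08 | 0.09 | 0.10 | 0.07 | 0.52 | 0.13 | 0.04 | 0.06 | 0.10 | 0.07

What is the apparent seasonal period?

7

The largest autocorrelation is r_7 = 0.52; the remaining lags stay at or below 0.24. The elevated value at lag 1 (0.24), dropping to 0.16 at lag 2, reflects decaying short-term dependence rather than seasonality.
The dominant spike at lag 7 indicates a seasonal period of 7.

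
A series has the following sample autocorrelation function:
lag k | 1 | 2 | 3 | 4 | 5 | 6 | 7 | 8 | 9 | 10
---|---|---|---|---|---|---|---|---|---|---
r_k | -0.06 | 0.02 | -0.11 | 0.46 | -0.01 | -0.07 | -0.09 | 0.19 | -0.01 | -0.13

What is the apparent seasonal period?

4

The largest autocorrelation is r_4 = 0.46, with a weaker echo at lag 8 (0.19); the remaining lags stay at or below 0.02.
The dominant spike at lag 4 indicates a seasonal period of 4.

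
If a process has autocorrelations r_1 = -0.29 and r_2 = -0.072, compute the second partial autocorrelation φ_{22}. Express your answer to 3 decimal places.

φ_{22} = (r_2 − r_1²) / (1 − r_1²)
r_1² = (-0.29)² = 0.0841
Numerator = -0.072 − 0.0841 = -0.1561; denominator = 1 − 0.0841 = 0.9159
φ_{22} = -0.1561 / 0.9159 = -0.170

-0.170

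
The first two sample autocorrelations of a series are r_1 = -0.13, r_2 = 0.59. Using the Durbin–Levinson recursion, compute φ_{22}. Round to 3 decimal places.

φ_{22} = (r_2 − r_1²) / (1 − r_1²)
r_1² = (-0.13)² = 0.0169
Numerator = 0.59 − 0.0169 = 0.5731; denominator = 1 − 0.0169 = 0.9831
φ_{22} = 0.5731 / 0.9831 = 0.583

0.583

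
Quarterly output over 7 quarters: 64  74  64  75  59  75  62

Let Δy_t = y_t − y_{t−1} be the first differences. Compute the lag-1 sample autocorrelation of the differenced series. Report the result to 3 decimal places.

-0.849

First differences Δy: 10, -10, 11, -16, 16, -13
Mean of differences = -0.3333
Numerator Σ(Δy_t−Δȳ)(Δy_{t+1}−Δȳ) = -849.7778
Denominator Σ(Δy_t−Δȳ)² = 1001.3333
r_1(Δy) = -849.7778 / 1001.3333 = -0.849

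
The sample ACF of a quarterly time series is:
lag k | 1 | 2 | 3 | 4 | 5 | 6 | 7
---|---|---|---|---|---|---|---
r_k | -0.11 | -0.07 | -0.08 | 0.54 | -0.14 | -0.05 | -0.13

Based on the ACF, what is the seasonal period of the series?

The largest autocorrelation is r_4 = 0.54; the remaining lags stay at or below -0.05.
The dominant spike at lag 4 indicates a seasonal period of 4.

4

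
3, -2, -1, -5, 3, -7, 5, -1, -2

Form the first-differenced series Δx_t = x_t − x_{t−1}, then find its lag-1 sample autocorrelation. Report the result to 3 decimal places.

-0.799

First differences Δx: -5, 1, -4, 8, -10, 12, -6, -1
Mean of differences = -0.6250
Numerator Σ(Δx_t−Δx̄)(Δx_{t+1}−Δx̄) = -306.7656
Denominator Σ(Δx_t−Δx̄)² = 383.8750
r_1(Δx) = -306.7656 / 383.8750 = -0.799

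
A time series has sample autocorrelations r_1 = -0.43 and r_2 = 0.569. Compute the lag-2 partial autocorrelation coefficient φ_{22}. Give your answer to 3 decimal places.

0.471

φ_{22} = (r_2 − r_1²) / (1 − r_1²)
r_1² = (-0.43)² = 0.1849
Numerator = 0.569 − 0.1849 = 0.3841; denominator = 1 − 0.1849 = 0.8151
φ_{22} = 0.3841 / 0.8151 = 0.471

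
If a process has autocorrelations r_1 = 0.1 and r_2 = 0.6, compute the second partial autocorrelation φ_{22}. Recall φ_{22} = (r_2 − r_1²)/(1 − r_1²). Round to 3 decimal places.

φ_{22} = (r_2 − r_1²) / (1 − r_1²)
r_1² = (0.1)² = 0.01
Numerator = 0.6 − 0.0100 = 0.5900; denominator = 1 − 0.0100 = 0.9900
φ_{22} = 0.5900 / 0.9900 = 0.596

0.596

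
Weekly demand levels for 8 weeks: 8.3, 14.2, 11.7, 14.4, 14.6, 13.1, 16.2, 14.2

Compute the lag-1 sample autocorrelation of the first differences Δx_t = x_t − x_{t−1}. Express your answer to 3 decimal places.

First differences Δx: 5.9, -2.5, 2.7, 0.2, -1.5, 3.1, -2.0
Mean of differences = 0.8429
Numerator Σ(Δx_t−Δx̄)(Δx_{t+1}−Δx̄) = -34.5061
Denominator Σ(Δx_t−Δx̄)² = 59.2771
r_1(Δx) = -34.5061 / 59.2771 = -0.582

-0.582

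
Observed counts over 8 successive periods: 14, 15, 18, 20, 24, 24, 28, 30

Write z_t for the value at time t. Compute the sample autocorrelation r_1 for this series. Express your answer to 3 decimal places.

0.628

Mean z̄ = (14 + 15 + 18 + 20 + 24 + 24 + 28 + 30)/8 = 21.6250
Numerator Σ_{t=1}^{7}(z_t−z̄)(z_{t+1}−z̄) = 150.7344
Denominator Σ(z_t−z̄)² = 239.8750
r_1 = 150.7344 / 239.8750 = 0.628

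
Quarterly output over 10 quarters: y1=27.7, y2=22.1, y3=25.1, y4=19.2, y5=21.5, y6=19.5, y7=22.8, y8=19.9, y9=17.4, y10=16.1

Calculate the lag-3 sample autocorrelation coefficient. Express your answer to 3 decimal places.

Mean ȳ = (27.7 + 22.1 + 25.1 + 19.2 + 21.5 + 19.5 + 22.8 + 19.9 + 17.4 + 16.1)/10 = 21.1300
Σ(y_t−ȳ)(y_{t+3}−ȳ) = (-12.6801) + (0.3589) + (-6.4711) + (-3.2231) + (-0.4551) + (6.0799) + (-8.4001) = -24.7907
Denominator Σ(y_t−ȳ)² = 109.9010
r_3 = -24.7907 / 109.9010 = -0.226

-0.226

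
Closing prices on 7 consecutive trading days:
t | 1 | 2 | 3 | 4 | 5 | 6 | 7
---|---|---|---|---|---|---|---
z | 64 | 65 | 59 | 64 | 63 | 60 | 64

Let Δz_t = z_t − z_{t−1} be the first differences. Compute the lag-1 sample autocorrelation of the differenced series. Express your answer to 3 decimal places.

First differences Δz: 1, -6, 5, -1, -3, 4
Mean of differences = 0.0000
Numerator Σ(Δz_t−Δz̄)(Δz_{t+1}−Δz̄) = -50.0000
Denominator Σ(Δz_t−Δz̄)² = 88.0000
r_1(Δz) = -50.0000 / 88.0000 = -0.568

-0.568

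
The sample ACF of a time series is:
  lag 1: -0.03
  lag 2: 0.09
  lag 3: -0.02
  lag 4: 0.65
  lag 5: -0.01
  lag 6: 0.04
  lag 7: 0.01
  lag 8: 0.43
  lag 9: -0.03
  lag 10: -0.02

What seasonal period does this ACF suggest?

The largest autocorrelation is r_4 = 0.65, with a weaker echo at lag 8 (0.43); the remaining lags stay at or below 0.09.
The dominant spike at lag 4 indicates a seasonal period of 4.

4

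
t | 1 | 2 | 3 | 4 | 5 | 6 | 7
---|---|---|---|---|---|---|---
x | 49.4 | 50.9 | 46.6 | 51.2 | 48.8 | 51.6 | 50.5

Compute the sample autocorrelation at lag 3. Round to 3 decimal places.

Mean x̄ = (49.4 + 50.9 + 46.6 + 51.2 + 48.8 + 51.6 + 50.5)/7 = 49.8571
Deviations from mean: -0.4571, 1.0429, -3.2571, 1.3429, -1.0571, 1.7429, 0.6429
Σ(x_t−x̄)(x_{t+3}−x̄) = (-0.6139) + (-1.1024) + (-5.6767) + (0.8633) = -6.5298
Denominator Σ(x_t−x̄)² = 18.2771
r_3 = -6.5298 / 18.2771 = -0.357

-0.357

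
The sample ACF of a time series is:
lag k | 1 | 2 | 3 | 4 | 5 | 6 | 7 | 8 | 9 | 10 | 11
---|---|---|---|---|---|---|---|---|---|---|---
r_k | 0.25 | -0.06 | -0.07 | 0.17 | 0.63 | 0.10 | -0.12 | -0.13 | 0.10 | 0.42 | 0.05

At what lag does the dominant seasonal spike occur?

The largest autocorrelation is r_5 = 0.63, with a weaker echo at lag 10 (0.42); the remaining lags stay at or below 0.25.
The dominant spike at lag 5 indicates a seasonal period of 5.

5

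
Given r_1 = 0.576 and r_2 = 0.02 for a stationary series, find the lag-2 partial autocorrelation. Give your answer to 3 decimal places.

-0.467

φ_{22} = (r_2 − r_1²) / (1 − r_1²)
r_1² = (0.576)² = 0.331776
Numerator = 0.02 − 0.3318 = -0.3118; denominator = 1 − 0.3318 = 0.6682
φ_{22} = -0.3118 / 0.6682 = -0.467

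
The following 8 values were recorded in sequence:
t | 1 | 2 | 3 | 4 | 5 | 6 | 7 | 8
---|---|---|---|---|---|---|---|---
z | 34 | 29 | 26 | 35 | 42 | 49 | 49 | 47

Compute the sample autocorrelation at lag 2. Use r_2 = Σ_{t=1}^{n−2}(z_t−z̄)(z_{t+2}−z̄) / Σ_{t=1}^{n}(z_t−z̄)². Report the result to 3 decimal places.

Mean z̄ = (34 + 29 + 26 + 35 + 42 + 49 + 49 + 47)/8 = 38.8750
Deviations from mean: -4.8750, -9.8750, -12.8750, -3.8750, 3.1250, 10.1250, 10.1250, 8.1250
Numerator Σ_{t=1}^{6}(z_t−z̄)(z_{t+2}−z̄) = 135.4688
Denominator Σ(z_t−z̄)² = 582.8750
r_2 = 135.4688 / 582.8750 = 0.232

0.232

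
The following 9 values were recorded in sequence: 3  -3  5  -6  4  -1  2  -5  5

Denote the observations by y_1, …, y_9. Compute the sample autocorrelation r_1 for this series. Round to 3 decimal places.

-0.792

Mean ȳ = (3 − 3 + 5 − 6 + 4 − 1 + 2 − 5 + 5)/9 = 0.4444
Numerator Σ_{t=1}^{8}(y_t−ȳ)(y_{t+1}−ȳ) = -117.4198
Denominator Σ(y_t−ȳ)² = 148.2222
r_1 = -117.4198 / 148.2222 = -0.792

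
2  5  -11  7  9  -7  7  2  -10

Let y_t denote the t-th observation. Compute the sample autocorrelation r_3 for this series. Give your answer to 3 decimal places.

Mean ȳ = (2 + 5 − 11 + 7 + 9 − 7 + 7 + 2 − 10)/9 = 0.4444
Σ(y_t−ȳ)(y_{t+3}−ȳ) = (10.1975) + (38.9753) + (85.1975) + (42.9753) + (13.3086) + (77.7531) = 268.4074
Denominator Σ(y_t−ȳ)² = 480.2222
r_3 = 268.4074 / 480.2222 = 0.559

0.559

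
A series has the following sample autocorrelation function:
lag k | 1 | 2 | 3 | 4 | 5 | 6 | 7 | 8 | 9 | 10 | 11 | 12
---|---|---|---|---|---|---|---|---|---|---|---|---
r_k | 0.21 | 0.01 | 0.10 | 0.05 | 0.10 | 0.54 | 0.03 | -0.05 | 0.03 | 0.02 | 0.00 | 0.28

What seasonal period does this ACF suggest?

6

The largest autocorrelation is r_6 = 0.54, with a weaker echo at lag 12 (0.28); the remaining lags stay at or below 0.21. The elevated value at lag 1 (0.21), dropping to 0.01 at lag 2, reflects decaying short-term dependence rather than seasonality.
The dominant spike at lag 6 indicates a seasonal period of 6.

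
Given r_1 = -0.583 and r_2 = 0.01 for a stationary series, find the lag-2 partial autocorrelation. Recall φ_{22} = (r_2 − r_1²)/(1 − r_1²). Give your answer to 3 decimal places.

φ_{22} = (r_2 − r_1²) / (1 − r_1²)
r_1² = (-0.583)² = 0.339889
Numerator = 0.01 − 0.3399 = -0.3299; denominator = 1 − 0.3399 = 0.6601
φ_{22} = -0.3299 / 0.6601 = -0.500

-0.500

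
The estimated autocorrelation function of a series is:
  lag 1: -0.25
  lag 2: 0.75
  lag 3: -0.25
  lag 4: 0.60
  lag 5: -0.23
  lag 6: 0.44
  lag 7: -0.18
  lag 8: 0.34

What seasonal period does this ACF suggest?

2

The largest autocorrelation is r_2 = 0.75, with weaker echoes at lags 4 (0.60), 6 (0.44) and 8 (0.34); the remaining lags stay at or below -0.18.
The dominant spike at lag 2 indicates a seasonal period of 2.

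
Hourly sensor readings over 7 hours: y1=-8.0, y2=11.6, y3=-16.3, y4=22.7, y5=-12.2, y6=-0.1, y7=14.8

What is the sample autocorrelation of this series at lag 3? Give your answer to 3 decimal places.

Mean ȳ = (-8.0 + 11.6 − 16.3 + 22.7 − 12.2 − 0.1 + 14.8)/7 = 1.7857
Deviations from mean: -9.7857, 9.8143, -18.0857, 20.9143, -13.9857, -1.8857, 13.0143
Σ(y_t−ȳ)(y_{t+3}−ȳ) = (-204.6612) + (-137.2598) + (34.1045) + (272.1845) = -35.6320
Denominator Σ(y_t−ȳ)² = 1325.1086
r_3 = -35.6320 / 1325.1086 = -0.027

-0.027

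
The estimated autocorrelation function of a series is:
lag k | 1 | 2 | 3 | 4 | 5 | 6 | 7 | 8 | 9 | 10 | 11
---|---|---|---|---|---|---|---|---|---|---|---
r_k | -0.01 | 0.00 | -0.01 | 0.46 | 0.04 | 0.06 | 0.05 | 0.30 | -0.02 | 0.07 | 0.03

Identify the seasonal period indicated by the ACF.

The largest autocorrelation is r_4 = 0.46, with a weaker echo at lag 8 (0.30); the remaining lags stay at or below 0.07.
The dominant spike at lag 4 indicates a seasonal period of 4.

4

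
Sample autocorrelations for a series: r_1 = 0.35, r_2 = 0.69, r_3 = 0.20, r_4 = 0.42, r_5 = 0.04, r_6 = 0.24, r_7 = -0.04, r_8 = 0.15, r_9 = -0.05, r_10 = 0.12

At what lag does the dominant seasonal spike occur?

2

The largest autocorrelation is r_2 = 0.69, with a weaker echo at lag 4 (0.42); the remaining lags stay at or below 0.35.
The dominant spike at lag 2 indicates a seasonal period of 2.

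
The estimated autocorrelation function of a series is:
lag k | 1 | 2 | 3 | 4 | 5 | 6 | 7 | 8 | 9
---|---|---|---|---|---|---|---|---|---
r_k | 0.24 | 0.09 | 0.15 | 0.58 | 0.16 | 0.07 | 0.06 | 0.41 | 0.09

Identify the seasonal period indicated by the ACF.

4

The largest autocorrelation is r_4 = 0.58, with a weaker echo at lag 8 (0.41); the remaining lags stay at or below 0.24. The elevated value at lag 1 (0.24), dropping to 0.09 at lag 2, reflects decaying short-term dependence rather than seasonality.
The dominant spike at lag 4 indicates a seasonal period of 4.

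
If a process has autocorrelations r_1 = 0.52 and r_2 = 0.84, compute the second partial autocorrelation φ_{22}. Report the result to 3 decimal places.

φ_{22} = (r_2 − r_1²) / (1 − r_1²)
r_1² = (0.52)² = 0.2704
Numerator = 0.84 − 0.2704 = 0.5696; denominator = 1 − 0.2704 = 0.7296
φ_{22} = 0.5696 / 0.7296 = 0.781

0.781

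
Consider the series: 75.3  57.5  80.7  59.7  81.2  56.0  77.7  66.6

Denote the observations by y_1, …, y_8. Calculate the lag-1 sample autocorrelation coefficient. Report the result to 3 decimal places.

Mean ȳ = (75.3 + 57.5 + 80.7 + 59.7 + 81.2 + 56.0 + 77.7 + 66.6)/8 = 69.3375
Deviations from mean: 5.9625, -11.8375, 11.3625, -9.6375, 11.8625, -13.3375, 8.3625, -2.7375
Σ(y_t−ȳ)(y_{t+1}−ȳ) = (-70.5811) + (-134.5036) + (-109.5061) + (-114.3248) + (-158.2161) + (-111.5348) + (-22.8923) = -721.5589
Denominator Σ(y_t−ȳ)² = 793.6988
r_1 = -721.5589 / 793.6988 = -0.909

-0.909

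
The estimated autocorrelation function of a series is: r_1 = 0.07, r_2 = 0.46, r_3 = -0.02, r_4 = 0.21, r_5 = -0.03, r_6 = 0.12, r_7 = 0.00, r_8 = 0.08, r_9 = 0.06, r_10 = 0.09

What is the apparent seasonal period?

2

The largest autocorrelation is r_2 = 0.46, with a weaker echo at lag 4 (0.21); the remaining lags stay at or below 0.12.
The dominant spike at lag 2 indicates a seasonal period of 2.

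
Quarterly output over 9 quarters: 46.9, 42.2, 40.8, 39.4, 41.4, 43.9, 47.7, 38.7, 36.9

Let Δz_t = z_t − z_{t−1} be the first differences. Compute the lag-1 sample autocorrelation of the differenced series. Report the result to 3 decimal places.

First differences Δz: -4.7, -1.4, -1.4, 2.0, 2.5, 3.8, -9.0, -1.8
Mean of differences = -1.2500
Numerator Σ(Δz_t−Δz̄)(Δz_{t+1}−Δz̄) = -3.6975
Denominator Σ(Δz_t−Δz̄)² = 122.4400
r_1(Δz) = -3.6975 / 122.4400 = -0.030

-0.030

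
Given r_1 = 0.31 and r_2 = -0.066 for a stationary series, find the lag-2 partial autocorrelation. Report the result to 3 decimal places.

-0.179

φ_{22} = (r_2 − r_1²) / (1 − r_1²)
r_1² = (0.31)² = 0.0961
Numerator = -0.066 − 0.0961 = -0.1621; denominator = 1 − 0.0961 = 0.9039
φ_{22} = -0.1621 / 0.9039 = -0.179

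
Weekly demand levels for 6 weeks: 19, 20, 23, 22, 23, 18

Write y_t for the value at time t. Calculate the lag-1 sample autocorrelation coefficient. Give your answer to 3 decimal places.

Mean ȳ = (19 + 20 + 23 + 22 + 23 + 18)/6 = 20.8333
Σ(y_t−ȳ)(y_{t+1}−ȳ) = (1.5278) + (-1.8056) + (2.5278) + (2.5278) + (-6.1389) = -1.3611
Denominator Σ(y_t−ȳ)² = 22.8333
r_1 = -1.3611 / 22.8333 = -0.060

-0.060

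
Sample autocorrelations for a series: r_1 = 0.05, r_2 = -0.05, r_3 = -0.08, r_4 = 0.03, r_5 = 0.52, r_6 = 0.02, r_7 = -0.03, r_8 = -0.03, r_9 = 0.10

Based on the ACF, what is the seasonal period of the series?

5

The largest autocorrelation is r_5 = 0.52; the remaining lags stay at or below 0.10.
The dominant spike at lag 5 indicates a seasonal period of 5.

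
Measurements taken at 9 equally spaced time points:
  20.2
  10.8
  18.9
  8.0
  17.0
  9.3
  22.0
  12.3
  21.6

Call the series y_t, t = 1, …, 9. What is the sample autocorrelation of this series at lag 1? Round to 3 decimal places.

Mean ȳ = (20.2 + 10.8 + 18.9 + 8.0 + 17.0 + 9.3 + 22.0 + 12.3 + 21.6)/9 = 15.5667
Numerator Σ_{t=1}^{8}(y_t−ȳ)(y_{t+1}−ȳ) = -164.0644
Denominator Σ(y_t−ȳ)² = 242.3400
r_1 = -164.0644 / 242.3400 = -0.677

-0.677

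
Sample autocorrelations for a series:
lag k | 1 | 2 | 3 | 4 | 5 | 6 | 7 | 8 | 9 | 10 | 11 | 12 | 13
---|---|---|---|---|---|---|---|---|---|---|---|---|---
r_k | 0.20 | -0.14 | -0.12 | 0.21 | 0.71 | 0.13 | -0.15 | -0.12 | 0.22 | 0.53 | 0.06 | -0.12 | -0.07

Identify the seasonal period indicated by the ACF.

The largest autocorrelation is r_5 = 0.71, with a weaker echo at lag 10 (0.53); the remaining lags stay at or below 0.22.
The dominant spike at lag 5 indicates a seasonal period of 5.

5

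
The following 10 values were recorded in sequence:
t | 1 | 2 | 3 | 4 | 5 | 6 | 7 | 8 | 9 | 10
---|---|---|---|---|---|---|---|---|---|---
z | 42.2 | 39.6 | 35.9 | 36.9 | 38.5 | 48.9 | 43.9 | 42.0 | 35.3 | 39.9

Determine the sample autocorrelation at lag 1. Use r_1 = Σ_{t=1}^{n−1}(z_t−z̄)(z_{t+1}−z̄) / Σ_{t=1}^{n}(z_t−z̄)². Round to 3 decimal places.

Mean z̄ = (42.2 + 39.6 + 35.9 + 36.9 + 38.5 + 48.9 + 43.9 + 42.0 + 35.3 + 39.9)/10 = 40.3100
Numerator Σ_{t=1}^{9}(z_t−z̄)(z_{t+1}−z̄) = 37.9439
Denominator Σ(z_t−z̄)² = 153.2290
r_1 = 37.9439 / 153.2290 = 0.248

0.248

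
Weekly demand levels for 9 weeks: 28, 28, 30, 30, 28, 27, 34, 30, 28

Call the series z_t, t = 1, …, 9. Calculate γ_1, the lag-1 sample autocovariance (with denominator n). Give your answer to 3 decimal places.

-0.549

Mean z̄ = (28 + 28 + 30 + 30 + 28 + 27 + 34 + 30 + 28)/9 = 29.2222
Σ_{t=1}^{8}(z_t−z̄)(z_{t+1}−z̄) = -4.9383
γ_1 = -4.9383 / 9 = -0.549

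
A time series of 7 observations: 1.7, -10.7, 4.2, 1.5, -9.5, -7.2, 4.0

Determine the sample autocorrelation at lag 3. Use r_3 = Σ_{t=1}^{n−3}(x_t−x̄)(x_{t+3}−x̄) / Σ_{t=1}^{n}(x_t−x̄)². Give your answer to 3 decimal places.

0.262

Mean x̄ = (1.7 − 10.7 + 4.2 + 1.5 − 9.5 − 7.2 + 4.0)/7 = -2.2857
Numerator Σ_{t=1}^{4}(x_t−x̄)(x_{t+3}−x̄) = 67.7151
Denominator Σ(x_t−x̄)² = 258.7886
r_3 = 67.7151 / 258.7886 = 0.262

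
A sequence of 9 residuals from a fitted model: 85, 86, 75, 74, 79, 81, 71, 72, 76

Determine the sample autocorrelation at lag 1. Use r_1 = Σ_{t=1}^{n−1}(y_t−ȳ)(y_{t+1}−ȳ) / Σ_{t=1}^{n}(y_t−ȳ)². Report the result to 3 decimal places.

0.310

Mean ȳ = (85 + 86 + 75 + 74 + 79 + 81 + 71 + 72 + 76)/9 = 77.6667
Numerator Σ_{t=1}^{8}(y_t−ȳ)(y_{t+1}−ȳ) = 73.2222
Denominator Σ(y_t−ȳ)² = 236.0000
r_1 = 73.2222 / 236.0000 = 0.310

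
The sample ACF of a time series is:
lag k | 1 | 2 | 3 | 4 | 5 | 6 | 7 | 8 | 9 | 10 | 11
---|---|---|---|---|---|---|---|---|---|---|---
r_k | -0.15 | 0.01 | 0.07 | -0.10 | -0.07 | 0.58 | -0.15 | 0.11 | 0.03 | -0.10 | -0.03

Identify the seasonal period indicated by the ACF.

6

The largest autocorrelation is r_6 = 0.58; the remaining lags stay at or below 0.11.
The dominant spike at lag 6 indicates a seasonal period of 6.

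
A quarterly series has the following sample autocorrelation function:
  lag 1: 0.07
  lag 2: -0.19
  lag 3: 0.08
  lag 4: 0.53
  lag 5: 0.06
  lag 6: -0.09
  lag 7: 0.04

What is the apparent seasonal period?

The largest autocorrelation is r_4 = 0.53; the remaining lags stay at or below 0.08.
The dominant spike at lag 4 indicates a seasonal period of 4.

4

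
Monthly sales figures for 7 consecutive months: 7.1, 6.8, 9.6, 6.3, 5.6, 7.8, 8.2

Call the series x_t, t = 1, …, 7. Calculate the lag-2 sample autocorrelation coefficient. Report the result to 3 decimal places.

-0.560

Mean x̄ = (7.1 + 6.8 + 9.6 + 6.3 + 5.6 + 7.8 + 8.2)/7 = 7.3429
Deviations from mean: -0.2429, -0.5429, 2.2571, -1.0429, -1.7429, 0.4571, 0.8571
Σ(x_t−x̄)(x_{t+2}−x̄) = (-0.5482) + (0.5661) + (-3.9339) + (-0.4767) + (-1.4939) = -5.8865
Denominator Σ(x_t−x̄)² = 10.5171
r_2 = -5.8865 / 10.5171 = -0.560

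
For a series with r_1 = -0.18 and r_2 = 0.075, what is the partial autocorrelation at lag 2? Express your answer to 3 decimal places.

φ_{22} = (r_2 − r_1²) / (1 − r_1²)
r_1² = (-0.18)² = 0.0324
Numerator = 0.075 − 0.0324 = 0.0426; denominator = 1 − 0.0324 = 0.9676
φ_{22} = 0.0426 / 0.9676 = 0.044

0.044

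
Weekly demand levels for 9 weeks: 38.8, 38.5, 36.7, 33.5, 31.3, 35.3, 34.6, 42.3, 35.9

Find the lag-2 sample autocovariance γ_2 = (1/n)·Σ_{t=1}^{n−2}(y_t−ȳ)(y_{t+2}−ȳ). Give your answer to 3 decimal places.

Mean ȳ = (38.8 + 38.5 + 36.7 + 33.5 + 31.3 + 35.3 + 34.6 + 42.3 + 35.9)/9 = 36.3222
Σ_{t=1}^{7}(y_t−ȳ)(y_{t+2}−ȳ) = -0.9565
γ_2 = -0.9565 / 9 = -0.106

-0.106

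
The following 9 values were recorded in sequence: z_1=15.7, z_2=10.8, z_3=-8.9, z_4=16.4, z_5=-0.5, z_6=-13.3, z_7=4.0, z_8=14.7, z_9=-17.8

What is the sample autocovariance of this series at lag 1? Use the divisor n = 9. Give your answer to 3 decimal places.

Mean z̄ = (15.7 + 10.8 − 8.9 + 16.4 − 0.5 − 13.3 + 4.0 + 14.7 − 17.8)/9 = 2.3444
Σ_{t=1}^{8}(z_t−z̄)(z_{t+1}−z̄) = -390.0175
γ_1 = -390.0175 / 9 = -43.335

-43.335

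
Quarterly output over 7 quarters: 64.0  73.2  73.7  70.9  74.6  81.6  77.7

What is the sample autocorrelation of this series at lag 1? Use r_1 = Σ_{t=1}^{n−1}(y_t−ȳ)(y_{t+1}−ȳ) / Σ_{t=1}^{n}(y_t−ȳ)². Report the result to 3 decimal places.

0.227

Mean ȳ = (64.0 + 73.2 + 73.7 + 70.9 + 74.6 + 81.6 + 77.7)/7 = 73.6714
Deviations from mean: -9.6714, -0.4714, 0.0286, -2.7714, 0.9286, 7.9286, 4.0286
Numerator Σ_{t=1}^{6}(y_t−ȳ)(y_{t+1}−ȳ) = 41.1963
Denominator Σ(y_t−ȳ)² = 181.3943
r_1 = 41.1963 / 181.3943 = 0.227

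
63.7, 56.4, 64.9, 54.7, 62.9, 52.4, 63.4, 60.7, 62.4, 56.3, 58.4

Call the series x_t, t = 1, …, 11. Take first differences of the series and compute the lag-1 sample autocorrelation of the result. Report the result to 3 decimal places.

First differences Δx: -7.3, 8.5, -10.2, 8.2, -10.5, 11.0, -2.7, 1.7, -6.1, 2.1
Mean of differences = -0.5300
Numerator Σ(Δx_t−Δx̄)(Δx_{t+1}−Δx̄) = -491.7939
Denominator Σ(Δx_t−Δx̄)² = 577.0610
r_1(Δx) = -491.7939 / 577.0610 = -0.852

-0.852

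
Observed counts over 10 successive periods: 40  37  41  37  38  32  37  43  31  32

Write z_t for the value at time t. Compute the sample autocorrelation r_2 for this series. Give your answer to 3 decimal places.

Mean z̄ = (40 + 37 + 41 + 37 + 38 + 32 + 37 + 43 + 31 + 32)/10 = 36.8000
Numerator Σ_{t=1}^{8}(z_t−z̄)(z_{t+2}−z̄) = -42.8800
Denominator Σ(z_t−z̄)² = 147.6000
r_2 = -42.8800 / 147.6000 = -0.291

-0.291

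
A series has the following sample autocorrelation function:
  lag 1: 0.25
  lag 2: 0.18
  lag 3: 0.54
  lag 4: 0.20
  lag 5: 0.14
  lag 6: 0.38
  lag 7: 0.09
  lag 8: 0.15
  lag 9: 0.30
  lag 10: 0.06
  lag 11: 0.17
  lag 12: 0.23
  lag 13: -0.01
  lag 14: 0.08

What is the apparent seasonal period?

3

The largest autocorrelation is r_3 = 0.54, with weaker echoes at lags 6 (0.38) and 9 (0.30); the remaining lags stay at or below 0.25.
The dominant spike at lag 3 indicates a seasonal period of 3.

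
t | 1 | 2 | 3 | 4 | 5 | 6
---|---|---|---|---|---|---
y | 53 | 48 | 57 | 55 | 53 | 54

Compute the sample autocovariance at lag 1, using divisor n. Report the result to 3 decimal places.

-2.074

Mean ȳ = (53 + 48 + 57 + 55 + 53 + 54)/6 = 53.3333
Σ_{t=1}^{5}(y_t−ȳ)(y_{t+1}−ȳ) = -12.4444
γ_1 = -12.4444 / 6 = -2.074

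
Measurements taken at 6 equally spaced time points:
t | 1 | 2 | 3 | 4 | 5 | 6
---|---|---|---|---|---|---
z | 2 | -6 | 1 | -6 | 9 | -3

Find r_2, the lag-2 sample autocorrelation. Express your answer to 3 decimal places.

0.375

Mean z̄ = (2 − 6 + 1 − 6 + 9 − 3)/6 = -0.5000
Deviations from mean: 2.5000, -5.5000, 1.5000, -5.5000, 9.5000, -2.5000
Σ(z_t−z̄)(z_{t+2}−z̄) = (3.7500) + (30.2500) + (14.2500) + (13.7500) = 62.0000
Denominator Σ(z_t−z̄)² = 165.5000
r_2 = 62.0000 / 165.5000 = 0.375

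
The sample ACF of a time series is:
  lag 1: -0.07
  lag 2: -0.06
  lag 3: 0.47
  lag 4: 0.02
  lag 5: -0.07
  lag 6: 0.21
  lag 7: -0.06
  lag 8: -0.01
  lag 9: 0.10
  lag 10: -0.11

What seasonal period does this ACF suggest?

The largest autocorrelation is r_3 = 0.47, with a weaker echo at lag 6 (0.21); the remaining lags stay at or below 0.10.
The dominant spike at lag 3 indicates a seasonal period of 3.

3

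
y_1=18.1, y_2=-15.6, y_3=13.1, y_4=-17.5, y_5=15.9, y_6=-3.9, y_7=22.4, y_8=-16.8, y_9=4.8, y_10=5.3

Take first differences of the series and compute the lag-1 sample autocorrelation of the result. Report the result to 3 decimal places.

-0.832

First differences Δy: -33.7, 28.7, -30.6, 33.4, -19.8, 26.3, -39.2, 21.6, 0.5
Mean of differences = -1.4222
Numerator Σ(Δy_t−Δȳ)(Δy_{t+1}−Δȳ) = -5889.3994
Denominator Σ(Δy_t−Δȳ)² = 7080.2756
r_1(Δy) = -5889.3994 / 7080.2756 = -0.832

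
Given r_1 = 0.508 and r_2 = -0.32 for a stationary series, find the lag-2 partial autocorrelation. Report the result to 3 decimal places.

-0.779

φ_{22} = (r_2 − r_1²) / (1 − r_1²)
r_1² = (0.508)² = 0.258064
Numerator = -0.32 − 0.2581 = -0.5781; denominator = 1 − 0.2581 = 0.7419
φ_{22} = -0.5781 / 0.7419 = -0.779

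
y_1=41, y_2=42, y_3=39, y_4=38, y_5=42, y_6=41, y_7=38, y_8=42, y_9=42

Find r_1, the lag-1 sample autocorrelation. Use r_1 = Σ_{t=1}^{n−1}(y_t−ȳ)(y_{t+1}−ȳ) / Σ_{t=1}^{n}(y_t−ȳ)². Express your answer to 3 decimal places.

-0.141

Mean ȳ = (41 + 42 + 39 + 38 + 42 + 41 + 38 + 42 + 42)/9 = 40.5556
Numerator Σ_{t=1}^{8}(y_t−ȳ)(y_{t+1}−ȳ) = -3.4198
Denominator Σ(y_t−ȳ)² = 24.2222
r_1 = -3.4198 / 24.2222 = -0.141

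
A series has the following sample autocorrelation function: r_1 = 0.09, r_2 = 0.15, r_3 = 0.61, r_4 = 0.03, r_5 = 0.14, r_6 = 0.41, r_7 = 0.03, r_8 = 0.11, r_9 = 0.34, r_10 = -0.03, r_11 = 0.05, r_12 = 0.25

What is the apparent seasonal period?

3

The largest autocorrelation is r_3 = 0.61, with weaker echoes at lags 6 (0.41), 9 (0.34) and 12 (0.25); the remaining lags stay at or below 0.15.
The dominant spike at lag 3 indicates a seasonal period of 3.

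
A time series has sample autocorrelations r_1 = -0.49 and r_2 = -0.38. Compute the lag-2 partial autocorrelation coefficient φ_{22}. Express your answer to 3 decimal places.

φ_{22} = (r_2 − r_1²) / (1 − r_1²)
r_1² = (-0.49)² = 0.2401
Numerator = -0.38 − 0.2401 = -0.6201; denominator = 1 − 0.2401 = 0.7599
φ_{22} = -0.6201 / 0.7599 = -0.816

-0.816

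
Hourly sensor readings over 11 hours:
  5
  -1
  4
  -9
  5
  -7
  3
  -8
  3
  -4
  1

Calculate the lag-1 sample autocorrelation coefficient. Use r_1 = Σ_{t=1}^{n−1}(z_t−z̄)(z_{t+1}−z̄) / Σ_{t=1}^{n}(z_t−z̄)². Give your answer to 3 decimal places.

-0.761

Mean z̄ = (5 − 1 + 4 − 9 + 5 − 7 + 3 − 8 + 3 − 4 + 1)/11 = -0.7273
Numerator Σ_{t=1}^{10}(z_t−z̄)(z_{t+1}−z̄) = -220.7107
Denominator Σ(z_t−z̄)² = 290.1818
r_1 = -220.7107 / 290.1818 = -0.761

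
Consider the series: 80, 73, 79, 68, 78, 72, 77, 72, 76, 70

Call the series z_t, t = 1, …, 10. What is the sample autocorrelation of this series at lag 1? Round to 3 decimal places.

Mean z̄ = (80 + 73 + 79 + 68 + 78 + 72 + 77 + 72 + 76 + 70)/10 = 74.5000
Numerator Σ_{t=1}^{9}(z_t−z̄)(z_{t+1}−z̄) = -98.7500
Denominator Σ(z_t−z̄)² = 148.5000
r_1 = -98.7500 / 148.5000 = -0.665

-0.665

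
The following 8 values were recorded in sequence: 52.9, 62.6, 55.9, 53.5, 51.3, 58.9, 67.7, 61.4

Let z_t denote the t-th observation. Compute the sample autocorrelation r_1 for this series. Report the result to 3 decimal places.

Mean z̄ = (52.9 + 62.6 + 55.9 + 53.5 + 51.3 + 58.9 + 67.7 + 61.4)/8 = 58.0250
Deviations from mean: -5.1250, 4.5750, -2.1250, -4.5250, -6.7250, 0.8750, 9.6750, 3.3750
Σ(z_t−z̄)(z_{t+1}−z̄) = (-23.4469) + (-9.7219) + (9.6156) + (30.4306) + (-5.8844) + (8.4656) + (32.6531) = 42.1119
Denominator Σ(z_t−z̄)² = 223.1750
r_1 = 42.1119 / 223.1750 = 0.189

0.189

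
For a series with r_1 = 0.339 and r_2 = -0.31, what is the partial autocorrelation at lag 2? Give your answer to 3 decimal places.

-0.480

φ_{22} = (r_2 − r_1²) / (1 − r_1²)
r_1² = (0.339)² = 0.114921
Numerator = -0.31 − 0.1149 = -0.4249; denominator = 1 − 0.1149 = 0.8851
φ_{22} = -0.4249 / 0.8851 = -0.480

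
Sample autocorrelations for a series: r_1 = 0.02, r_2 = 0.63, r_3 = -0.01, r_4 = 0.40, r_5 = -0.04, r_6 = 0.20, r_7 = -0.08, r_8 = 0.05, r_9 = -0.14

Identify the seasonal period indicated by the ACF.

The largest autocorrelation is r_2 = 0.63, with weaker echoes at lags 4 (0.40) and 6 (0.20); the remaining lags stay at or below 0.05.
The dominant spike at lag 2 indicates a seasonal period of 2.

2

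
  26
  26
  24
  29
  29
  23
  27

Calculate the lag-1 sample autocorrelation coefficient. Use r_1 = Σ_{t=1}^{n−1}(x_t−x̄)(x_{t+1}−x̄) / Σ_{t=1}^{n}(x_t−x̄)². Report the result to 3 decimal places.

-0.298

Mean x̄ = (26 + 26 + 24 + 29 + 29 + 23 + 27)/7 = 26.2857
Σ(x_t−x̄)(x_{t+1}−x̄) = (0.0816) + (0.6531) + (-6.2041) + (7.3673) + (-8.9184) + (-2.3469) = -9.3673
Denominator Σ(x_t−x̄)² = 31.4286
r_1 = -9.3673 / 31.4286 = -0.298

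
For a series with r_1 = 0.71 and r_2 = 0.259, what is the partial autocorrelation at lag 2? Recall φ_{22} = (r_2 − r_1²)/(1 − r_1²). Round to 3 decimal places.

φ_{22} = (r_2 − r_1²) / (1 − r_1²)
r_1² = (0.71)² = 0.5041
Numerator = 0.259 − 0.5041 = -0.2451; denominator = 1 − 0.5041 = 0.4959
φ_{22} = -0.2451 / 0.4959 = -0.494

-0.494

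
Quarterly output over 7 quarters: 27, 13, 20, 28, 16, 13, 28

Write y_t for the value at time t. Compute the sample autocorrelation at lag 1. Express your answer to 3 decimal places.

-0.356

Mean ȳ = (27 + 13 + 20 + 28 + 16 + 13 + 28)/7 = 20.7143
Σ(y_t−ȳ)(y_{t+1}−ȳ) = (-48.4898) + (5.5102) + (-5.2041) + (-34.3469) + (36.3673) + (-56.2041) = -102.3673
Denominator Σ(y_t−ȳ)² = 287.4286
r_1 = -102.3673 / 287.4286 = -0.356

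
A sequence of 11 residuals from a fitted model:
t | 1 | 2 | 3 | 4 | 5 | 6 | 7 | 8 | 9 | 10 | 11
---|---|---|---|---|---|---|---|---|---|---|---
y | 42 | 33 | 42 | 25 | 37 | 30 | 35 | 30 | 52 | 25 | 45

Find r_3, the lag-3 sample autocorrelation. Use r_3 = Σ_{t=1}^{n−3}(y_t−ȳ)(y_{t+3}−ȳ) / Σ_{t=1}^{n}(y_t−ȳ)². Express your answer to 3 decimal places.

-0.326

Mean ȳ = (42 + 33 + 42 + 25 + 37 + 30 + 35 + 30 + 52 + 25 + 45)/11 = 36.0000
Numerator Σ_{t=1}^{8}(y_t−ȳ)(y_{t+3}−ȳ) = -239.0000
Denominator Σ(y_t−ȳ)² = 734.0000
r_3 = -239.0000 / 734.0000 = -0.326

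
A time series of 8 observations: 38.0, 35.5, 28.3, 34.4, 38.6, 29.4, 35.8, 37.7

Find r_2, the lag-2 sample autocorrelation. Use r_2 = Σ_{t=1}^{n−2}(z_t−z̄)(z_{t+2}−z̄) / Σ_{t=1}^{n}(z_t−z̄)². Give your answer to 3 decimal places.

Mean z̄ = (38.0 + 35.5 + 28.3 + 34.4 + 38.6 + 29.4 + 35.8 + 37.7)/8 = 34.7125
Deviations from mean: 3.2875, 0.7875, -6.4125, -0.3125, 3.8875, -5.3125, 1.0875, 2.9875
Σ(z_t−z̄)(z_{t+2}−z̄) = (-21.0811) + (-0.2461) + (-24.9286) + (1.6602) + (4.2277) + (-15.8711) = -56.2391
Denominator Σ(z_t−z̄)² = 106.0888
r_2 = -56.2391 / 106.0888 = -0.530

-0.530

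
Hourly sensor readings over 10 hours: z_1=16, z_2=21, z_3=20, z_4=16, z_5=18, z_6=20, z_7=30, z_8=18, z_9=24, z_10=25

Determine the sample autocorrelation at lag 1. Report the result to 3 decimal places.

-0.058

Mean z̄ = (16 + 21 + 20 + 16 + 18 + 20 + 30 + 18 + 24 + 25)/10 = 20.8000
Numerator Σ_{t=1}^{9}(z_t−z̄)(z_{t+1}−z̄) = -10.2400
Denominator Σ(z_t−z̄)² = 175.6000
r_1 = -10.2400 / 175.6000 = -0.058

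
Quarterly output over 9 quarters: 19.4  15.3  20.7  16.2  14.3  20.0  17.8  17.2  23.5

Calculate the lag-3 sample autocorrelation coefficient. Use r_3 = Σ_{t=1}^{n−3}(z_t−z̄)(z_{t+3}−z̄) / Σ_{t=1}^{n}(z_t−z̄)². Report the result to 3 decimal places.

0.412

Mean z̄ = (19.4 + 15.3 + 20.7 + 16.2 + 14.3 + 20.0 + 17.8 + 17.2 + 23.5)/9 = 18.2667
Σ(z_t−z̄)(z_{t+3}−z̄) = (-2.3422) + (11.7678) + (4.2178) + (0.9644) + (4.2311) + (9.0711) = 27.9100
Denominator Σ(z_t−z̄)² = 67.7600
r_3 = 27.9100 / 67.7600 = 0.412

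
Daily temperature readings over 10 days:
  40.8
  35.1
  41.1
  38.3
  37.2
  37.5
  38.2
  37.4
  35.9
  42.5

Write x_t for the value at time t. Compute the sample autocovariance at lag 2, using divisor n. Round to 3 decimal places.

Mean x̄ = (40.8 + 35.1 + 41.1 + 38.3 + 37.2 + 37.5 + 38.2 + 37.4 + 35.9 + 42.5)/10 = 38.4000
Σ_{t=1}^{8}(x_t−x̄)(x_{t+2}−x̄) = 1.2000
γ_2 = 1.2000 / 10 = 0.120

0.120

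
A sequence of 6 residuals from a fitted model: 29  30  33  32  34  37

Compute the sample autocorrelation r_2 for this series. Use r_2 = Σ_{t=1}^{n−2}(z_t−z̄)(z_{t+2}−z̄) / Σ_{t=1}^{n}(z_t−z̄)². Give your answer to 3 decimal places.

Mean z̄ = (29 + 30 + 33 + 32 + 34 + 37)/6 = 32.5000
Numerator Σ_{t=1}^{4}(z_t−z̄)(z_{t+2}−z̄) = -2.0000
Denominator Σ(z_t−z̄)² = 41.5000
r_2 = -2.0000 / 41.5000 = -0.048

-0.048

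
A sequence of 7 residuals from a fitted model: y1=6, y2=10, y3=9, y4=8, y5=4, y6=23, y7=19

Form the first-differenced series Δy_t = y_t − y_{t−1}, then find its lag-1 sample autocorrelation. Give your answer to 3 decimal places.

First differences Δy: 4, -1, -1, -4, 19, -4
Mean of differences = 2.1667
Numerator Σ(Δy_t−Δȳ)(Δy_{t+1}−Δȳ) = -183.8611
Denominator Σ(Δy_t−Δȳ)² = 382.8333
r_1(Δy) = -183.8611 / 382.8333 = -0.480

-0.480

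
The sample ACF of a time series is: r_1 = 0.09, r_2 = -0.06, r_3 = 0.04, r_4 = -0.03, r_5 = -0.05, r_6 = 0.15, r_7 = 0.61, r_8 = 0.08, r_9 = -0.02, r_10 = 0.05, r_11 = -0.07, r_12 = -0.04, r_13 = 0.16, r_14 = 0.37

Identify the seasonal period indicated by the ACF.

The largest autocorrelation is r_7 = 0.61, with a weaker echo at lag 14 (0.37); the remaining lags stay at or below 0.16.
The dominant spike at lag 7 indicates a seasonal period of 7.

7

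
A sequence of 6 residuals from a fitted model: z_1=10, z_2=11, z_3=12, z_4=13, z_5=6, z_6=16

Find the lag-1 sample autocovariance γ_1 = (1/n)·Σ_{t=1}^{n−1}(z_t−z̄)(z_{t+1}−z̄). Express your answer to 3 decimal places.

-5.407

Mean z̄ = (10 + 11 + 12 + 13 + 6 + 16)/6 = 11.3333
Σ_{t=1}^{5}(z_t−z̄)(z_{t+1}−z̄) = -32.4444
γ_1 = -32.4444 / 6 = -5.407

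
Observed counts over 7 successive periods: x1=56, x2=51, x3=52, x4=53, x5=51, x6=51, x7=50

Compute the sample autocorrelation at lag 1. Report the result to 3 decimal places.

-0.083

Mean x̄ = (56 + 51 + 52 + 53 + 51 + 51 + 50)/7 = 52.0000
Deviations from mean: 4.0000, -1.0000, 0.0000, 1.0000, -1.0000, -1.0000, -2.0000
Σ(x_t−x̄)(x_{t+1}−x̄) = (-4.0000) + (0.0000) + (0.0000) + (-1.0000) + (1.0000) + (2.0000) = -2.0000
Denominator Σ(x_t−x̄)² = 24.0000
r_1 = -2.0000 / 24.0000 = -0.083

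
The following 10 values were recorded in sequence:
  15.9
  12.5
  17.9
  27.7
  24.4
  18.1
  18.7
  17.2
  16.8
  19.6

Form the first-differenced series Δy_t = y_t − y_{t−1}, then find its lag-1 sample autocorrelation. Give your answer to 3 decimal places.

0.081

First differences Δy: -3.4, 5.4, 9.8, -3.3, -6.3, 0.6, -1.5, -0.4, 2.8
Mean of differences = 0.4111
Numerator Σ(Δy_t−Δȳ)(Δy_{t+1}−Δȳ) = 15.8732
Denominator Σ(Δy_t−Δȳ)² = 196.4289
r_1(Δy) = 15.8732 / 196.4289 = 0.081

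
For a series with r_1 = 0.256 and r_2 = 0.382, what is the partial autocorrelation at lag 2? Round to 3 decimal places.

φ_{22} = (r_2 − r_1²) / (1 − r_1²)
r_1² = (0.256)² = 0.065536
Numerator = 0.382 − 0.0655 = 0.3165; denominator = 1 − 0.0655 = 0.9345
φ_{22} = 0.3165 / 0.9345 = 0.339

0.339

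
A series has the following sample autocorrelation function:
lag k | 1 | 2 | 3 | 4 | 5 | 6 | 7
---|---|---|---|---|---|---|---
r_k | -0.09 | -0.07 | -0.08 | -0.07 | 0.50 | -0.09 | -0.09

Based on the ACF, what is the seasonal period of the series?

5

The largest autocorrelation is r_5 = 0.50; the remaining lags stay at or below -0.07.
The dominant spike at lag 5 indicates a seasonal period of 5.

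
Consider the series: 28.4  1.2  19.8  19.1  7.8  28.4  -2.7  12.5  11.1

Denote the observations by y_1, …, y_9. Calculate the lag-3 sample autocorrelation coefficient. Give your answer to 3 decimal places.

0.123

Mean ȳ = (28.4 + 1.2 + 19.8 + 19.1 + 7.8 + 28.4 − 2.7 + 12.5 + 11.1)/9 = 13.9556
Numerator Σ_{t=1}^{6}(y_t−ȳ)(y_{t+3}−ȳ) = 119.2752
Denominator Σ(y_t−ȳ)² = 966.1822
r_3 = 119.2752 / 966.1822 = 0.123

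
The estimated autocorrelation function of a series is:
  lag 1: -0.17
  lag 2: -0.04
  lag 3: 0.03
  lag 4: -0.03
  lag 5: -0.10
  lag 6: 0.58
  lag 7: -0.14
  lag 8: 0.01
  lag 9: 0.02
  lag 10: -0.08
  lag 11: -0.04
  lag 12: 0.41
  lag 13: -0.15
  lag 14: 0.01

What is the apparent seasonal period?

6

The largest autocorrelation is r_6 = 0.58, with a weaker echo at lag 12 (0.41); the remaining lags stay at or below 0.03.
The dominant spike at lag 6 indicates a seasonal period of 6.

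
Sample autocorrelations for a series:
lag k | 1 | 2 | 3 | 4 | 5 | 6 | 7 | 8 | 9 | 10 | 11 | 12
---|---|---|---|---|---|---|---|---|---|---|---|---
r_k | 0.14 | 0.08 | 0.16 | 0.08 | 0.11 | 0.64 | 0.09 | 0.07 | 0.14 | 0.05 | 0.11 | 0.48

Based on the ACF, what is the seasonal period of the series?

6

The largest autocorrelation is r_6 = 0.64, with a weaker echo at lag 12 (0.48); the remaining lags stay at or below 0.16.
The dominant spike at lag 6 indicates a seasonal period of 6.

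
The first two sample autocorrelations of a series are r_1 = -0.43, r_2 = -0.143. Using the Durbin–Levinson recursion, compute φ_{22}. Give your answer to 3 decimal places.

φ_{22} = (r_2 − r_1²) / (1 − r_1²)
r_1² = (-0.43)² = 0.1849
Numerator = -0.143 − 0.1849 = -0.3279; denominator = 1 − 0.1849 = 0.8151
φ_{22} = -0.3279 / 0.8151 = -0.402

-0.402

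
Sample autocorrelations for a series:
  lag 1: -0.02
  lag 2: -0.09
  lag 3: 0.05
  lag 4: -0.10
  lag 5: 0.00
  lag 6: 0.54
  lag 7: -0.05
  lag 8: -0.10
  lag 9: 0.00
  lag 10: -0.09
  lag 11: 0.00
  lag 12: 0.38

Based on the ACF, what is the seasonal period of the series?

6

The largest autocorrelation is r_6 = 0.54, with a weaker echo at lag 12 (0.38); the remaining lags stay at or below 0.05.
The dominant spike at lag 6 indicates a seasonal period of 6.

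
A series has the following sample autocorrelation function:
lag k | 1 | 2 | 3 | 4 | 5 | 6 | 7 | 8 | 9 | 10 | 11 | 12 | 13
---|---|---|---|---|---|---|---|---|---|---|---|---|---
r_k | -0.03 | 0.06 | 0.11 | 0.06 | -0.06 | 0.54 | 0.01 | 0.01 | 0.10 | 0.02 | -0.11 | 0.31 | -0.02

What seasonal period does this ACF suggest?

6

The largest autocorrelation is r_6 = 0.54, with a weaker echo at lag 12 (0.31); the remaining lags stay at or below 0.11.
The dominant spike at lag 6 indicates a seasonal period of 6.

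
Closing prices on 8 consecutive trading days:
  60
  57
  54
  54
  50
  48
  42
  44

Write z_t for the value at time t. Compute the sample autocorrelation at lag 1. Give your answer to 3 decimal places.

Mean z̄ = (60 + 57 + 54 + 54 + 50 + 48 + 42 + 44)/8 = 51.1250
Deviations from mean: 8.8750, 5.8750, 2.8750, 2.8750, -1.1250, -3.1250, -9.1250, -7.1250
Σ(z_t−z̄)(z_{t+1}−z̄) = (52.1406) + (16.8906) + (8.2656) + (-3.2344) + (3.5156) + (28.5156) + (65.0156) = 171.1094
Denominator Σ(z_t−z̄)² = 274.8750
r_1 = 171.1094 / 274.8750 = 0.622

0.622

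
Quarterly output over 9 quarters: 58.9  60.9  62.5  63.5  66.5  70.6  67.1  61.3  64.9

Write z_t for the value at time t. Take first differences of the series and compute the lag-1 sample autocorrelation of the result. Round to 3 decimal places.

First differences Δz: 2.0, 1.6, 1.0, 3.0, 4.1, -3.5, -5.8, 3.6
Mean of differences = 0.7500
Numerator Σ(Δz_t−Δz̄)(Δz_{t+1}−Δz̄) = 4.3075
Denominator Σ(Δz_t−Δz̄)² = 87.7200
r_1(Δz) = 4.3075 / 87.7200 = 0.049

0.049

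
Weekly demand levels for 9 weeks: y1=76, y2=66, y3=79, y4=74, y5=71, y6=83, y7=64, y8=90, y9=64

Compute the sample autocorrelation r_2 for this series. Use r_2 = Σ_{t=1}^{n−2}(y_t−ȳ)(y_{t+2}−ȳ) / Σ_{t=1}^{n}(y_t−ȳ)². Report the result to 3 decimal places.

Mean ȳ = (76 + 66 + 79 + 74 + 71 + 83 + 64 + 90 + 64)/9 = 74.1111
Numerator Σ_{t=1}^{7}(y_t−ȳ)(y_{t+2}−ȳ) = 268.8642
Denominator Σ(y_t−ȳ)² = 638.8889
r_2 = 268.8642 / 638.8889 = 0.421

0.421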